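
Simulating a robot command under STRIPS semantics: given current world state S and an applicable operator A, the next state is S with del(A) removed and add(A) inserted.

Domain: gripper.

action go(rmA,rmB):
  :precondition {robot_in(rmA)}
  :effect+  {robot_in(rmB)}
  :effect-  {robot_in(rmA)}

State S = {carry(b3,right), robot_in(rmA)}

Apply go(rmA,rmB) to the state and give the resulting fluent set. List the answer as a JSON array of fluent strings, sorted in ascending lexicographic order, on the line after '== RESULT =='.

Compute (S \ del) ∪ add:
  pre ⊆ S: {robot_in(rmA)} ⊆ S  — applicable
  S \ del = {carry(b3,right)}
  ∪ add   = {carry(b3,right), robot_in(rmB)}

== RESULT ==
["carry(b3,right)", "robot_in(rmB)"]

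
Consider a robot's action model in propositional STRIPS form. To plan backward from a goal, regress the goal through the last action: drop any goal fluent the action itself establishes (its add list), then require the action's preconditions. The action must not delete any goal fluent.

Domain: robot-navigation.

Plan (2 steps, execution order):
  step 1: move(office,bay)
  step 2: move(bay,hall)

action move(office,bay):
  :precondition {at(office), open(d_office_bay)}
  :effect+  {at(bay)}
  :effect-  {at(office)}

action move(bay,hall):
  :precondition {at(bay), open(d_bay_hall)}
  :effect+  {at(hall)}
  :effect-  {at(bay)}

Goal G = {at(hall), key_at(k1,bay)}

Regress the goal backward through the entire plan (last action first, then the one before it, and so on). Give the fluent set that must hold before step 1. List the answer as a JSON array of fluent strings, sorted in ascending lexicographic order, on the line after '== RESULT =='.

Regress step by step:
  through step 2 (move(bay,hall)): drop {at(hall)}, keep {key_at(k1,bay)}, require {at(bay), open(d_bay_hall)}
    → {at(bay), key_at(k1,bay), open(d_bay_hall)}
  through step 1 (move(office,bay)): drop {at(bay)}, keep {key_at(k1,bay), open(d_bay_hall)}, require {at(office), open(d_office_bay)}
    → {at(office), key_at(k1,bay), open(d_bay_hall), open(d_office_bay)}

== RESULT ==
["at(office)", "key_at(k1,bay)", "open(d_bay_hall)", "open(d_office_bay)"]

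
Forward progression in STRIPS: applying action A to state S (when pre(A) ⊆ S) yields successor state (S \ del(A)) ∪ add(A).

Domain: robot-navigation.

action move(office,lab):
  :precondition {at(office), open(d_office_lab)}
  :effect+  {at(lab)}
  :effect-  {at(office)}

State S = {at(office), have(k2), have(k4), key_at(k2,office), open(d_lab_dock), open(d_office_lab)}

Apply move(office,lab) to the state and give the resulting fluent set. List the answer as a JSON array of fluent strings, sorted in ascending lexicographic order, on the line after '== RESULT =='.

Compute (S \ del) ∪ add:
  pre ⊆ S: {at(office), open(d_office_lab)} ⊆ S  — applicable
  S \ del = {have(k2), have(k4), key_at(k2,office), open(d_lab_dock), open(d_office_lab)}
  ∪ add   = {at(lab), have(k2), have(k4), key_at(k2,office), open(d_lab_dock), open(d_office_lab)}

== RESULT ==
["at(lab)", "have(k2)", "have(k4)", "key_at(k2,office)", "open(d_lab_dock)", "open(d_office_lab)"]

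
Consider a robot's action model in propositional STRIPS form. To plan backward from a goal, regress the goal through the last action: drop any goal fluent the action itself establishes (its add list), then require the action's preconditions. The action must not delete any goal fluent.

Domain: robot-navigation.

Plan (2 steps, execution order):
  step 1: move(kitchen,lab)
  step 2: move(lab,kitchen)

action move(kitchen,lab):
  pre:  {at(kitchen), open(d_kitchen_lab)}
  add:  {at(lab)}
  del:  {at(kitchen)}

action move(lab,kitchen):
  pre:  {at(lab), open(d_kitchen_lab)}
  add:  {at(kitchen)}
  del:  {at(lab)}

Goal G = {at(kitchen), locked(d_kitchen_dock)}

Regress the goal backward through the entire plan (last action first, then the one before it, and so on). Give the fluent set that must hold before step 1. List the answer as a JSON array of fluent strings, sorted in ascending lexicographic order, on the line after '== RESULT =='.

Regress step by step:
  through step 2 (move(lab,kitchen)): drop {at(kitchen)}, keep {locked(d_kitchen_dock)}, require {at(lab), open(d_kitchen_lab)}
    → {at(lab), locked(d_kitchen_dock), open(d_kitchen_lab)}
  through step 1 (move(kitchen,lab)): drop {at(lab)}, keep {locked(d_kitchen_dock), open(d_kitchen_lab)}, require {at(kitchen), open(d_kitchen_lab)}
    → {at(kitchen), locked(d_kitchen_dock), open(d_kitchen_lab)}

== RESULT ==
["at(kitchen)", "locked(d_kitchen_dock)", "open(d_kitchen_lab)"]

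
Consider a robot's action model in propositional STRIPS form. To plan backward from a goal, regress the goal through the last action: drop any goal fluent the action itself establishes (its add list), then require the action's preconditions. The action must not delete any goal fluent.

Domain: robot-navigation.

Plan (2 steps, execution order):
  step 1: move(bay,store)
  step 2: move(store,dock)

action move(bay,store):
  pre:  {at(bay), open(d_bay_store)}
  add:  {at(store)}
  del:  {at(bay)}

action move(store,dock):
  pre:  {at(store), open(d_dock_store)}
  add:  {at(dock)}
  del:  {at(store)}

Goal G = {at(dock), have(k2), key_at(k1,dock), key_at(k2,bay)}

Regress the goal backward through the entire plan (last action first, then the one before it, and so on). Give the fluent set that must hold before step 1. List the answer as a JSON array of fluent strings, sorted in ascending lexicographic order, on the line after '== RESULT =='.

Regress step by step:
  through step 2 (move(store,dock)): drop {at(dock)}, keep {have(k2), key_at(k1,dock), key_at(k2,bay)}, require {at(store), open(d_dock_store)}
    → {at(store), have(k2), key_at(k1,dock), key_at(k2,bay), open(d_dock_store)}
  through step 1 (move(bay,store)): drop {at(store)}, keep {have(k2), key_at(k1,dock), key_at(k2,bay), open(d_dock_store)}, require {at(bay), open(d_bay_store)}
    → {at(bay), have(k2), key_at(k1,dock), key_at(k2,bay), open(d_bay_store), open(d_dock_store)}

== RESULT ==
["at(bay)", "have(k2)", "key_at(k1,dock)", "key_at(k2,bay)", "open(d_bay_store)", "open(d_dock_store)"]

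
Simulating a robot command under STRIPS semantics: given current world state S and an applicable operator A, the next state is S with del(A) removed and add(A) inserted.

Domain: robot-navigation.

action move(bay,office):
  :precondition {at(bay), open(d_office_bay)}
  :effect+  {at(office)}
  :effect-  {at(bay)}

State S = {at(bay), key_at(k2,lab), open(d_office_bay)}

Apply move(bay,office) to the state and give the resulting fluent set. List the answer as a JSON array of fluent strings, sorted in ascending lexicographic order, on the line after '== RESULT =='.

Progress:
  pre ⊆ S: {at(bay), open(d_office_bay)} ⊆ S  — applicable
  S \ del = {key_at(k2,lab), open(d_office_bay)}
  ∪ add   = {at(office), key_at(k2,lab), open(d_office_bay)}

== RESULT ==
["at(office)", "key_at(k2,lab)", "open(d_office_bay)"]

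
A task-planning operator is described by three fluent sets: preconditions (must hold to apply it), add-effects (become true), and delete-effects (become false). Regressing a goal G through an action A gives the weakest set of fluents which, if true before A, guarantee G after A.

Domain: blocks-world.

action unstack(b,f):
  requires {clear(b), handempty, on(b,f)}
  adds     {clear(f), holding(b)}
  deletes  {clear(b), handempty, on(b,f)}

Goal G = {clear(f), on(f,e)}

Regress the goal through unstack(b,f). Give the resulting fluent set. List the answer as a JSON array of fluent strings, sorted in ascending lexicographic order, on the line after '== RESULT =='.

Regress:
  G ∩ del = {}  (empty — regression defined)
  G \ add = {clear(f), on(f,e)} \ {clear(f), holding(b)} = {on(f,e)}
  ∪ pre   = {on(f,e)} ∪ {clear(b), handempty, on(b,f)}
          = {clear(b), handempty, on(b,f), on(f,e)}

== RESULT ==
["clear(b)", "handempty", "on(b,f)", "on(f,e)"]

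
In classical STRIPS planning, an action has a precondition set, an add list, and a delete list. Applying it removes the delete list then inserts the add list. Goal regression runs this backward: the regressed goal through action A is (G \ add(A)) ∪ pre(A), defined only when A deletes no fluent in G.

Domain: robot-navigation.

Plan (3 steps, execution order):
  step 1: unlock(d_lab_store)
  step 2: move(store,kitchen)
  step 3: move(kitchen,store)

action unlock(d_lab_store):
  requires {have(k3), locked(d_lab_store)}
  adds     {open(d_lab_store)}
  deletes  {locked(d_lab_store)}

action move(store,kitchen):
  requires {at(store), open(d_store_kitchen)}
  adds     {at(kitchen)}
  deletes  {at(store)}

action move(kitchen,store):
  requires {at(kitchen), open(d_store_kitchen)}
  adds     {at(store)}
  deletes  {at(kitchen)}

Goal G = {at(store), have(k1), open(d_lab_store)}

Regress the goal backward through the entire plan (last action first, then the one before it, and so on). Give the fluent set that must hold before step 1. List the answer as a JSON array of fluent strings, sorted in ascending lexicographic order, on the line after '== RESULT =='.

Work backward from the goal:
  through step 3 (move(kitchen,store)): drop {at(store)}, keep {have(k1), open(d_lab_store)}, require {at(kitchen), open(d_store_kitchen)}
    → {at(kitchen), have(k1), open(d_lab_store), open(d_store_kitchen)}
  through step 2 (move(store,kitchen)): drop {at(kitchen)}, keep {have(k1), open(d_lab_store), open(d_store_kitchen)}, require {at(store), open(d_store_kitchen)}
    → {at(store), have(k1), open(d_lab_store), open(d_store_kitchen)}
  through step 1 (unlock(d_lab_store)): drop {open(d_lab_store)}, keep {at(store), have(k1), open(d_store_kitchen)}, require {have(k3), locked(d_lab_store)}
    → {at(store), have(k1), have(k3), locked(d_lab_store), open(d_store_kitchen)}

== RESULT ==
["at(store)", "have(k1)", "have(k3)", "locked(d_lab_store)", "open(d_store_kitchen)"]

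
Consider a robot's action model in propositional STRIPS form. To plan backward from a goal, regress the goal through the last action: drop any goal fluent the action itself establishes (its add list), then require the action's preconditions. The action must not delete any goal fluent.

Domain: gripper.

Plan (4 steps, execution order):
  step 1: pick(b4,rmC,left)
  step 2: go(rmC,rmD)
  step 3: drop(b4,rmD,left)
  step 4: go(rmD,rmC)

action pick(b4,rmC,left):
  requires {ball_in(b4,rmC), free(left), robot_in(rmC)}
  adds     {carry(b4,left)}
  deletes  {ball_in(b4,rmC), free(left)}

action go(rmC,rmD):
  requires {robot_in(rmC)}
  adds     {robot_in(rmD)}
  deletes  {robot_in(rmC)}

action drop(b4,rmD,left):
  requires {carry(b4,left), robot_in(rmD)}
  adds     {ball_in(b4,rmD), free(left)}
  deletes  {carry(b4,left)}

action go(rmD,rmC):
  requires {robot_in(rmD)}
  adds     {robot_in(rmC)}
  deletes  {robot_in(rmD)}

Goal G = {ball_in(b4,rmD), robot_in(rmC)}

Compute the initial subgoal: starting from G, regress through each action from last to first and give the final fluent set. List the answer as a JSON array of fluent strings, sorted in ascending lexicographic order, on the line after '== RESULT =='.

Regress step by step:
  through step 4 (go(rmD,rmC)): drop {robot_in(rmC)}, keep {ball_in(b4,rmD)}, require {robot_in(rmD)}
    → {ball_in(b4,rmD), robot_in(rmD)}
  through step 3 (drop(b4,rmD,left)): drop {ball_in(b4,rmD)}, keep {robot_in(rmD)}, require {carry(b4,left), robot_in(rmD)}
    → {carry(b4,left), robot_in(rmD)}
  through step 2 (go(rmC,rmD)): drop {robot_in(rmD)}, keep {carry(b4,left)}, require {robot_in(rmC)}
    → {carry(b4,left), robot_in(rmC)}
  through step 1 (pick(b4,rmC,left)): drop {carry(b4,left)}, keep {robot_in(rmC)}, require {ball_in(b4,rmC), free(left), robot_in(rmC)}
    → {ball_in(b4,rmC), free(left), robot_in(rmC)}

== RESULT ==
["ball_in(b4,rmC)", "free(left)", "robot_in(rmC)"]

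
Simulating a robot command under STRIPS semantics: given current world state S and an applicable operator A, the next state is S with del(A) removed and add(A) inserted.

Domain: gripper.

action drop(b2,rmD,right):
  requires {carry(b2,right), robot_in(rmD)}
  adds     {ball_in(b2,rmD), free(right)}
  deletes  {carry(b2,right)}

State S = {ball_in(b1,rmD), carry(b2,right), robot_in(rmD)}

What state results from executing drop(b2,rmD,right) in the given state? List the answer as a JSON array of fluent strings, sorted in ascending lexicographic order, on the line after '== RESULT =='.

Progress:
  pre ⊆ S: {carry(b2,right), robot_in(rmD)} ⊆ S  — applicable
  S \ del = {ball_in(b1,rmD), robot_in(rmD)}
  ∪ add   = {ball_in(b1,rmD), ball_in(b2,rmD), free(right), robot_in(rmD)}

== RESULT ==
["ball_in(b1,rmD)", "ball_in(b2,rmD)", "free(right)", "robot_in(rmD)"]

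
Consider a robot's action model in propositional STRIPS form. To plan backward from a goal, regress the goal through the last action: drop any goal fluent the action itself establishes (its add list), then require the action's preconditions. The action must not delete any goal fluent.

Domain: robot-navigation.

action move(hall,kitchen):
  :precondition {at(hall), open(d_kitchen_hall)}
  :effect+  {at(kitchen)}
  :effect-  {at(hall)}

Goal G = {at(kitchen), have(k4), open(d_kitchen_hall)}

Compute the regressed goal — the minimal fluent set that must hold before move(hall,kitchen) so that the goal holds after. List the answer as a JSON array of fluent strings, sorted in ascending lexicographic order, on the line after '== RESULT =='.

Compute (G \ add) ∪ pre:
  G ∩ del = {}  (empty — regression defined)
  G \ add = {at(kitchen), have(k4), open(d_kitchen_hall)} \ {at(kitchen)} = {have(k4), open(d_kitchen_hall)}
  ∪ pre   = {have(k4), open(d_kitchen_hall)} ∪ {at(hall), open(d_kitchen_hall)}
          = {at(hall), have(k4), open(d_kitchen_hall)}

== RESULT ==
["at(hall)", "have(k4)", "open(d_kitchen_hall)"]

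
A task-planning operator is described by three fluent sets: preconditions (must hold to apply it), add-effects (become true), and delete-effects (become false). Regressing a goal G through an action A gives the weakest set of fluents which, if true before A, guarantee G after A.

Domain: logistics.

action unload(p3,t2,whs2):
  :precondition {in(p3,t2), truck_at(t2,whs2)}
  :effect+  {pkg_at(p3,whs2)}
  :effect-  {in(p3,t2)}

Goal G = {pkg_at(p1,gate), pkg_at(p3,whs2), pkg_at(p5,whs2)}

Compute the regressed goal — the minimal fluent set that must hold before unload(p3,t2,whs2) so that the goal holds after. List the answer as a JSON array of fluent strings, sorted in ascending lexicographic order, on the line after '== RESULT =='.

Regress:
  G ∩ del = {}  (empty — regression defined)
  G \ add = {pkg_at(p1,gate), pkg_at(p3,whs2), pkg_at(p5,whs2)} \ {pkg_at(p3,whs2)} = {pkg_at(p1,gate), pkg_at(p5,whs2)}
  ∪ pre   = {pkg_at(p1,gate), pkg_at(p5,whs2)} ∪ {in(p3,t2), truck_at(t2,whs2)}
          = {in(p3,t2), pkg_at(p1,gate), pkg_at(p5,whs2), truck_at(t2,whs2)}

== RESULT ==
["in(p3,t2)", "pkg_at(p1,gate)", "pkg_at(p5,whs2)", "truck_at(t2,whs2)"]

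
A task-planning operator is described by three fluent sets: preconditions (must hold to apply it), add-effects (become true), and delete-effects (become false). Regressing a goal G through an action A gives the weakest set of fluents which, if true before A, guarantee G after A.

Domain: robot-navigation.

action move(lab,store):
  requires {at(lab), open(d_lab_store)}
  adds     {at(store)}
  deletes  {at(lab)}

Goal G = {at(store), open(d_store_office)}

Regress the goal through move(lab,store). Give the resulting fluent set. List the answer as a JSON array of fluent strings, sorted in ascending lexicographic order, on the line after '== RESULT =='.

Compute (G \ add) ∪ pre:
  G ∩ del = {}  (empty — regression defined)
  G \ add = {at(store), open(d_store_office)} \ {at(store)} = {open(d_store_office)}
  ∪ pre   = {open(d_store_office)} ∪ {at(lab), open(d_lab_store)}
          = {at(lab), open(d_lab_store), open(d_store_office)}

== RESULT ==
["at(lab)", "open(d_lab_store)", "open(d_store_office)"]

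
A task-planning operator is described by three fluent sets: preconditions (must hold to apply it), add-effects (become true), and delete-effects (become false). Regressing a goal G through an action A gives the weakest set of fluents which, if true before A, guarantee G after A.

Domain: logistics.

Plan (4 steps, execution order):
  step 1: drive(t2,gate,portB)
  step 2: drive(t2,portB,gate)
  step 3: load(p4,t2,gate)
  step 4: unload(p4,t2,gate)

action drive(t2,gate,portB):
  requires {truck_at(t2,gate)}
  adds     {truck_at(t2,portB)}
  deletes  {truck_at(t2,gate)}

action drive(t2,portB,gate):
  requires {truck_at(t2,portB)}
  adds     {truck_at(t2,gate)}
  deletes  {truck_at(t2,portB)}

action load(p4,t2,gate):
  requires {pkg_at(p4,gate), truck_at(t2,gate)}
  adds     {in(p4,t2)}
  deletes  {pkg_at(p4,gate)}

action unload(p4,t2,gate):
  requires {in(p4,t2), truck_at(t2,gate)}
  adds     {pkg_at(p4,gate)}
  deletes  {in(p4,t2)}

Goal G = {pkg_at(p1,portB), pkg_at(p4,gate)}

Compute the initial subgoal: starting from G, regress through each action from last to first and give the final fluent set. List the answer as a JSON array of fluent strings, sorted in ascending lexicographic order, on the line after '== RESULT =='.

Work backward from the goal:
  through step 4 (unload(p4,t2,gate)): drop {pkg_at(p4,gate)}, keep {pkg_at(p1,portB)}, require {in(p4,t2), truck_at(t2,gate)}
    → {in(p4,t2), pkg_at(p1,portB), truck_at(t2,gate)}
  through step 3 (load(p4,t2,gate)): drop {in(p4,t2)}, keep {pkg_at(p1,portB), truck_at(t2,gate)}, require {pkg_at(p4,gate), truck_at(t2,gate)}
    → {pkg_at(p1,portB), pkg_at(p4,gate), truck_at(t2,gate)}
  through step 2 (drive(t2,portB,gate)): drop {truck_at(t2,gate)}, keep {pkg_at(p1,portB), pkg_at(p4,gate)}, require {truck_at(t2,portB)}
    → {pkg_at(p1,portB), pkg_at(p4,gate), truck_at(t2,portB)}
  through step 1 (drive(t2,gate,portB)): drop {truck_at(t2,portB)}, keep {pkg_at(p1,portB), pkg_at(p4,gate)}, require {truck_at(t2,gate)}
    → {pkg_at(p1,portB), pkg_at(p4,gate), truck_at(t2,gate)}

== RESULT ==
["pkg_at(p1,portB)", "pkg_at(p4,gate)", "truck_at(t2,gate)"]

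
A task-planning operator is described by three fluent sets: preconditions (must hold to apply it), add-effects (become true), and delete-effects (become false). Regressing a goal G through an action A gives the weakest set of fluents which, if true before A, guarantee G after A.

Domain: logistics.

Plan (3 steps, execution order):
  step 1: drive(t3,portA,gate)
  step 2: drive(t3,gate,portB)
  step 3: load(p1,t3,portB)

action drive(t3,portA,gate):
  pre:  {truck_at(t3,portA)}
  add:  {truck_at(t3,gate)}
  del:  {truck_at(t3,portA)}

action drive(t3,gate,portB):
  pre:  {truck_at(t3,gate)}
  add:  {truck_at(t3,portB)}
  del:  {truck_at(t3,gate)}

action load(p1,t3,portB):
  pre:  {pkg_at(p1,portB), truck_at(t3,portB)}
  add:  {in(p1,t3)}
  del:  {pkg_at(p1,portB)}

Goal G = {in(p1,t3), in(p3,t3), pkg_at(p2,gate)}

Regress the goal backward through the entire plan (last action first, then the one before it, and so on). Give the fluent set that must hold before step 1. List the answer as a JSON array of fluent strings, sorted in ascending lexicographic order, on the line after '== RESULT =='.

Regress step by step:
  through step 3 (load(p1,t3,portB)): drop {in(p1,t3)}, keep {in(p3,t3), pkg_at(p2,gate)}, require {pkg_at(p1,portB), truck_at(t3,portB)}
    → {in(p3,t3), pkg_at(p1,portB), pkg_at(p2,gate), truck_at(t3,portB)}
  through step 2 (drive(t3,gate,portB)): drop {truck_at(t3,portB)}, keep {in(p3,t3), pkg_at(p1,portB), pkg_at(p2,gate)}, require {truck_at(t3,gate)}
    → {in(p3,t3), pkg_at(p1,portB), pkg_at(p2,gate), truck_at(t3,gate)}
  through step 1 (drive(t3,portA,gate)): drop {truck_at(t3,gate)}, keep {in(p3,t3), pkg_at(p1,portB), pkg_at(p2,gate)}, require {truck_at(t3,portA)}
    → {in(p3,t3), pkg_at(p1,portB), pkg_at(p2,gate), truck_at(t3,portA)}

== RESULT ==
["in(p3,t3)", "pkg_at(p1,portB)", "pkg_at(p2,gate)", "truck_at(t3,portA)"]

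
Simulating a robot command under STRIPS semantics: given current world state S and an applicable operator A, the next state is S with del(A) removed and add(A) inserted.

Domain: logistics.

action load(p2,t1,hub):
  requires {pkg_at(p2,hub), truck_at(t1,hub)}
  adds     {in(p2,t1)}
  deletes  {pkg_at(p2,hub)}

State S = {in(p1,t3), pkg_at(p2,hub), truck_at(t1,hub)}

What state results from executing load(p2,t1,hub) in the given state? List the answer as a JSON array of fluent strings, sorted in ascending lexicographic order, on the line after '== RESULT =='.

Compute (S \ del) ∪ add:
  pre ⊆ S: {pkg_at(p2,hub), truck_at(t1,hub)} ⊆ S  — applicable
  S \ del = {in(p1,t3), truck_at(t1,hub)}
  ∪ add   = {in(p1,t3), in(p2,t1), truck_at(t1,hub)}

== RESULT ==
["in(p1,t3)", "in(p2,t1)", "truck_at(t1,hub)"]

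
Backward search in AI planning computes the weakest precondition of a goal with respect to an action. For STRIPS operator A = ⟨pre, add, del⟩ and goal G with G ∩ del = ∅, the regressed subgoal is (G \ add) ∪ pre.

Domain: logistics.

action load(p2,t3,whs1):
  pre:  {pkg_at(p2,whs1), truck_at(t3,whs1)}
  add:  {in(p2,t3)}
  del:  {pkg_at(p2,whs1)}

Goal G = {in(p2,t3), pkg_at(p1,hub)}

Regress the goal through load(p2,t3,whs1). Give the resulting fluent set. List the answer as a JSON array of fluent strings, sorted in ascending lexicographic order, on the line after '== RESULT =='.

Compute (G \ add) ∪ pre:
  G ∩ del = {}  (empty — regression defined)
  G \ add = {in(p2,t3), pkg_at(p1,hub)} \ {in(p2,t3)} = {pkg_at(p1,hub)}
  ∪ pre   = {pkg_at(p1,hub)} ∪ {pkg_at(p2,whs1), truck_at(t3,whs1)}
          = {pkg_at(p1,hub), pkg_at(p2,whs1), truck_at(t3,whs1)}

== RESULT ==
["pkg_at(p1,hub)", "pkg_at(p2,whs1)", "truck_at(t3,whs1)"]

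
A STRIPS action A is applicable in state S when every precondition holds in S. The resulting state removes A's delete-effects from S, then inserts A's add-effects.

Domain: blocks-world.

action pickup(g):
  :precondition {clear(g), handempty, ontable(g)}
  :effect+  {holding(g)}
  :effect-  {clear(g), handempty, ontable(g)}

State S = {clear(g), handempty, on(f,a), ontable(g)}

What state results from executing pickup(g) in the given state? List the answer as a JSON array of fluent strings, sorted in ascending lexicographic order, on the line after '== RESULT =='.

Compute (S \ del) ∪ add:
  pre ⊆ S: {clear(g), handempty, ontable(g)} ⊆ S  — applicable
  S \ del = {on(f,a)}
  ∪ add   = {holding(g), on(f,a)}

== RESULT ==
["holding(g)", "on(f,a)"]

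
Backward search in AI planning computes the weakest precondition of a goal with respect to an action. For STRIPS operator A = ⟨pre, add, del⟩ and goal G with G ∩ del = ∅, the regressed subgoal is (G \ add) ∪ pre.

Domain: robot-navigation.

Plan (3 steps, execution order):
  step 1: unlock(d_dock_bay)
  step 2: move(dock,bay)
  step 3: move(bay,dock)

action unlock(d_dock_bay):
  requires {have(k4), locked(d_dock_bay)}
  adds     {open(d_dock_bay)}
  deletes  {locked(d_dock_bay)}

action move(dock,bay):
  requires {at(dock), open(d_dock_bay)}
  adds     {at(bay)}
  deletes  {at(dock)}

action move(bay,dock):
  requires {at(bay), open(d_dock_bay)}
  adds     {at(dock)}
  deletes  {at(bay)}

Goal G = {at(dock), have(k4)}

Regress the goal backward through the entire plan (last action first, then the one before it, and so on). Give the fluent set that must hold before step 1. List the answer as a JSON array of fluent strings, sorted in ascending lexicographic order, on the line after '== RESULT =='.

Work backward from the goal:
  through step 3 (move(bay,dock)): drop {at(dock)}, keep {have(k4)}, require {at(bay), open(d_dock_bay)}
    → {at(bay), have(k4), open(d_dock_bay)}
  through step 2 (move(dock,bay)): drop {at(bay)}, keep {have(k4), open(d_dock_bay)}, require {at(dock), open(d_dock_bay)}
    → {at(dock), have(k4), open(d_dock_bay)}
  through step 1 (unlock(d_dock_bay)): drop {open(d_dock_bay)}, keep {at(dock), have(k4)}, require {have(k4), locked(d_dock_bay)}
    → {at(dock), have(k4), locked(d_dock_bay)}

== RESULT ==
["at(dock)", "have(k4)", "locked(d_dock_bay)"]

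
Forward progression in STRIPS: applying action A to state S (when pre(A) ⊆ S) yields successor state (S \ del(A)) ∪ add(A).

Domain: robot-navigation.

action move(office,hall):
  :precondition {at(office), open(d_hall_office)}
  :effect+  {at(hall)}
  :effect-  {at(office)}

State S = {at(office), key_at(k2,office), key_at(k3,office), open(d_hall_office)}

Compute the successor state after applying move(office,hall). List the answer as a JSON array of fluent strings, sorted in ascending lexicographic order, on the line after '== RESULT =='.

Compute (S \ del) ∪ add:
  pre ⊆ S: {at(office), open(d_hall_office)} ⊆ S  — applicable
  S \ del = {key_at(k2,office), key_at(k3,office), open(d_hall_office)}
  ∪ add   = {at(hall), key_at(k2,office), key_at(k3,office), open(d_hall_office)}

== RESULT ==
["at(hall)", "key_at(k2,office)", "key_at(k3,office)", "open(d_hall_office)"]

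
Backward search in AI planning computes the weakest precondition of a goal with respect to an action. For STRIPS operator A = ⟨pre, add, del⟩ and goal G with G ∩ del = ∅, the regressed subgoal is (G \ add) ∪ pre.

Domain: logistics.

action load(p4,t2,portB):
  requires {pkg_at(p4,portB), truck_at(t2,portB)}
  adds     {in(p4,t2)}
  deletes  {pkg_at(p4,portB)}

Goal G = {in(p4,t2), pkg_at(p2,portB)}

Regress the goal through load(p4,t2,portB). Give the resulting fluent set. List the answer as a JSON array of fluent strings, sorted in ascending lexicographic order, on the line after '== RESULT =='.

Regress:
  G ∩ del = {}  (empty — regression defined)
  G \ add = {in(p4,t2), pkg_at(p2,portB)} \ {in(p4,t2)} = {pkg_at(p2,portB)}
  ∪ pre   = {pkg_at(p2,portB)} ∪ {pkg_at(p4,portB), truck_at(t2,portB)}
          = {pkg_at(p2,portB), pkg_at(p4,portB), truck_at(t2,portB)}

== RESULT ==
["pkg_at(p2,portB)", "pkg_at(p4,portB)", "truck_at(t2,portB)"]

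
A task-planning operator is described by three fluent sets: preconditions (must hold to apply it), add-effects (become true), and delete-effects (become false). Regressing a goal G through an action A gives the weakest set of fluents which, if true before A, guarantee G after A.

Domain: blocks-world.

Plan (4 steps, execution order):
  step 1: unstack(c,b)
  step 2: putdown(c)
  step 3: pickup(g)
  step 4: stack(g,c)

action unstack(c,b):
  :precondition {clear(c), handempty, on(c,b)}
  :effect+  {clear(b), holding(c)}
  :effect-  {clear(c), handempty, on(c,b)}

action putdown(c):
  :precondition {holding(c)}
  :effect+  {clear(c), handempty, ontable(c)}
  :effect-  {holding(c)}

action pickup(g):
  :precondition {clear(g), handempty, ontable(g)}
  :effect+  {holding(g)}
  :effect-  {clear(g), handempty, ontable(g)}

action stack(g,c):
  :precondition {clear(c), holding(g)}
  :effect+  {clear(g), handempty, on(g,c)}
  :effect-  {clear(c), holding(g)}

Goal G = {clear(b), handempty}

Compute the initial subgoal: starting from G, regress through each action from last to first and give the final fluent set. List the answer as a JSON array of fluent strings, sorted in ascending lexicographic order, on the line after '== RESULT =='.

Regress step by step:
  through step 4 (stack(g,c)): drop {handempty}, keep {clear(b)}, require {clear(c), holding(g)}
    → {clear(b), clear(c), holding(g)}
  through step 3 (pickup(g)): drop {holding(g)}, keep {clear(b), clear(c)}, require {clear(g), handempty, ontable(g)}
    → {clear(b), clear(c), clear(g), handempty, ontable(g)}
  through step 2 (putdown(c)): drop {clear(c), handempty}, keep {clear(b), clear(g), ontable(g)}, require {holding(c)}
    → {clear(b), clear(g), holding(c), ontable(g)}
  through step 1 (unstack(c,b)): drop {clear(b), holding(c)}, keep {clear(g), ontable(g)}, require {clear(c), handempty, on(c,b)}
    → {clear(c), clear(g), handempty, on(c,b), ontable(g)}

== RESULT ==
["clear(c)", "clear(g)", "handempty", "on(c,b)", "ontable(g)"]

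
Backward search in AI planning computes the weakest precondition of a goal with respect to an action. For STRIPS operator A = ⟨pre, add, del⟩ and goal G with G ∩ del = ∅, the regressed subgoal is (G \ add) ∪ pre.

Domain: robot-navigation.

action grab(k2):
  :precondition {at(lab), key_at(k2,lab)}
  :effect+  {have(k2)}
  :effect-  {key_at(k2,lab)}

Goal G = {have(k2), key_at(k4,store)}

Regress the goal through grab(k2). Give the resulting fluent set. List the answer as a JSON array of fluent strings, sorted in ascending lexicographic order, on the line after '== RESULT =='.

Compute (G \ add) ∪ pre:
  G ∩ del = {}  (empty — regression defined)
  G \ add = {have(k2), key_at(k4,store)} \ {have(k2)} = {key_at(k4,store)}
  ∪ pre   = {key_at(k4,store)} ∪ {at(lab), key_at(k2,lab)}
          = {at(lab), key_at(k2,lab), key_at(k4,store)}

== RESULT ==
["at(lab)", "key_at(k2,lab)", "key_at(k4,store)"]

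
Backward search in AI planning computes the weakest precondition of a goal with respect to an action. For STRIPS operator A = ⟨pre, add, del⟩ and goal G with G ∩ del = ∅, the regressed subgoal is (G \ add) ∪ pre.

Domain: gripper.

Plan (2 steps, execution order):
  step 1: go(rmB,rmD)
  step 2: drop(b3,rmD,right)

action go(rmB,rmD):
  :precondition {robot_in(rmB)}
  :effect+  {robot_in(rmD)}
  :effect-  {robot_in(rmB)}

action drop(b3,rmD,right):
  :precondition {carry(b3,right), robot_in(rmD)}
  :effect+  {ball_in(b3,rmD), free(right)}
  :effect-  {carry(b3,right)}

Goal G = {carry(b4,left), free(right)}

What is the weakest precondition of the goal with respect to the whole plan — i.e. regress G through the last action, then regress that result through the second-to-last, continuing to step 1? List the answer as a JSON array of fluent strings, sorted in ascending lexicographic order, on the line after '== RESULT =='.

Regress step by step:
  through step 2 (drop(b3,rmD,right)): drop {free(right)}, keep {carry(b4,left)}, require {carry(b3,right), robot_in(rmD)}
    → {carry(b3,right), carry(b4,left), robot_in(rmD)}
  through step 1 (go(rmB,rmD)): drop {robot_in(rmD)}, keep {carry(b3,right), carry(b4,left)}, require {robot_in(rmB)}
    → {carry(b3,right), carry(b4,left), robot_in(rmB)}

== RESULT ==
["carry(b3,right)", "carry(b4,left)", "robot_in(rmB)"]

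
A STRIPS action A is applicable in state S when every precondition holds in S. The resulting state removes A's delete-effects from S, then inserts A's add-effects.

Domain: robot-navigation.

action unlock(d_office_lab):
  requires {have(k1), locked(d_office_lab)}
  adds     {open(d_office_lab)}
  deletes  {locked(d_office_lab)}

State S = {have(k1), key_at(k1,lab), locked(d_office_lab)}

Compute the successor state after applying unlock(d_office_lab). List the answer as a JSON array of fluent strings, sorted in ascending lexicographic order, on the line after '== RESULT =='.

Progress:
  pre ⊆ S: {have(k1), locked(d_office_lab)} ⊆ S  — applicable
  S \ del = {have(k1), key_at(k1,lab)}
  ∪ add   = {have(k1), key_at(k1,lab), open(d_office_lab)}

== RESULT ==
["have(k1)", "key_at(k1,lab)", "open(d_office_lab)"]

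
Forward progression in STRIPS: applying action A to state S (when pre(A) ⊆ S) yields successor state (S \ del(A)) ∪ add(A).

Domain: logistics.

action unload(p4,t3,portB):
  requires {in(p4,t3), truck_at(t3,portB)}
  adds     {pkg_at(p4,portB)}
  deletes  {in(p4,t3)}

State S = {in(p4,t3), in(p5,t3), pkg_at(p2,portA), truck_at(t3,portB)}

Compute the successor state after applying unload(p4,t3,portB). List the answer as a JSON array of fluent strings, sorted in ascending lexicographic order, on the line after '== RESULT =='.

Progress:
  pre ⊆ S: {in(p4,t3), truck_at(t3,portB)} ⊆ S  — applicable
  S \ del = {in(p5,t3), pkg_at(p2,portA), truck_at(t3,portB)}
  ∪ add   = {in(p5,t3), pkg_at(p2,portA), pkg_at(p4,portB), truck_at(t3,portB)}

== RESULT ==
["in(p5,t3)", "pkg_at(p2,portA)", "pkg_at(p4,portB)", "truck_at(t3,portB)"]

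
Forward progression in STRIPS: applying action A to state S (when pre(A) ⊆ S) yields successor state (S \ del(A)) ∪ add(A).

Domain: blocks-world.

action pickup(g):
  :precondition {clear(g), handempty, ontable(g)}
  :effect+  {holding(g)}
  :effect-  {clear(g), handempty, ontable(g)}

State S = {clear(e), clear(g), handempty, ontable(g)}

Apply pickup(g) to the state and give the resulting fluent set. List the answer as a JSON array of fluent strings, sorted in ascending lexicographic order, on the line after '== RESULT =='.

Compute (S \ del) ∪ add:
  pre ⊆ S: {clear(g), handempty, ontable(g)} ⊆ S  — applicable
  S \ del = {clear(e)}
  ∪ add   = {clear(e), holding(g)}

== RESULT ==
["clear(e)", "holding(g)"]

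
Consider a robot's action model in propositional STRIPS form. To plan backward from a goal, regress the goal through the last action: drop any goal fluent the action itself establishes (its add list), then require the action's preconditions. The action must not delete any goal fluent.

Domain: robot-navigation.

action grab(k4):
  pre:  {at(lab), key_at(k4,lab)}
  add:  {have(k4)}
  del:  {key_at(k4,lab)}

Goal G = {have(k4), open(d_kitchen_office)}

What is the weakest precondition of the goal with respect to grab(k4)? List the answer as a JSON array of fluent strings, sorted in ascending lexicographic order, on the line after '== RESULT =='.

Regress:
  G ∩ del = {}  (empty — regression defined)
  G \ add = {have(k4), open(d_kitchen_office)} \ {have(k4)} = {open(d_kitchen_office)}
  ∪ pre   = {open(d_kitchen_office)} ∪ {at(lab), key_at(k4,lab)}
          = {at(lab), key_at(k4,lab), open(d_kitchen_office)}

== RESULT ==
["at(lab)", "key_at(k4,lab)", "open(d_kitchen_office)"]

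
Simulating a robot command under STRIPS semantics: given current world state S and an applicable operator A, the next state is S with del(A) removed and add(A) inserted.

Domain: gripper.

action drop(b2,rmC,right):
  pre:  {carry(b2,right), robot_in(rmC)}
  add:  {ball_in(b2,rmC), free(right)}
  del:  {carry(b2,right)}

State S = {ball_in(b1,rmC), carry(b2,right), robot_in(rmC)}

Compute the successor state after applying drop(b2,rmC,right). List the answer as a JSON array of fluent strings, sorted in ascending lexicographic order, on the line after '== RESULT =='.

Progress:
  pre ⊆ S: {carry(b2,right), robot_in(rmC)} ⊆ S  — applicable
  S \ del = {ball_in(b1,rmC), robot_in(rmC)}
  ∪ add   = {ball_in(b1,rmC), ball_in(b2,rmC), free(right), robot_in(rmC)}

== RESULT ==
["ball_in(b1,rmC)", "ball_in(b2,rmC)", "free(right)", "robot_in(rmC)"]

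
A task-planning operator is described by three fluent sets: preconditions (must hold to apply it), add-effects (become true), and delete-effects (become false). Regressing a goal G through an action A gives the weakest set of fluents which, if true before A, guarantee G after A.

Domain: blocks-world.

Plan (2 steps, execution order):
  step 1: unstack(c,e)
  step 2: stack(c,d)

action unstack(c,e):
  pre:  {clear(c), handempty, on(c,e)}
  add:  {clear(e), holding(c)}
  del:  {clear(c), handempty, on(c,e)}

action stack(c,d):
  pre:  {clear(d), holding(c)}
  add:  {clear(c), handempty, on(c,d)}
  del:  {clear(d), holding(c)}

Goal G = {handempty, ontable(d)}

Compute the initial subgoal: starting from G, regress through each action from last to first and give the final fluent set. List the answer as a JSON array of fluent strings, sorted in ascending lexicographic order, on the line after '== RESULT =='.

Work backward from the goal:
  through step 2 (stack(c,d)): drop {handempty}, keep {ontable(d)}, require {clear(d), holding(c)}
    → {clear(d), holding(c), ontable(d)}
  through step 1 (unstack(c,e)): drop {holding(c)}, keep {clear(d), ontable(d)}, require {clear(c), handempty, on(c,e)}
    → {clear(c), clear(d), handempty, on(c,e), ontable(d)}

== RESULT ==
["clear(c)", "clear(d)", "handempty", "on(c,e)", "ontable(d)"]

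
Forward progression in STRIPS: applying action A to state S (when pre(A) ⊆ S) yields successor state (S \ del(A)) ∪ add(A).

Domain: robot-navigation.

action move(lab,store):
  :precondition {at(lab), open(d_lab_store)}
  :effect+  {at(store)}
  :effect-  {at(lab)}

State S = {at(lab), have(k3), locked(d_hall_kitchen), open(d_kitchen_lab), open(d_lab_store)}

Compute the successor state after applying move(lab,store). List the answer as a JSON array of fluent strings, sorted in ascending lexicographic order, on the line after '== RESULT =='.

Progress:
  pre ⊆ S: {at(lab), open(d_lab_store)} ⊆ S  — applicable
  S \ del = {have(k3), locked(d_hall_kitchen), open(d_kitchen_lab), open(d_lab_store)}
  ∪ add   = {at(store), have(k3), locked(d_hall_kitchen), open(d_kitchen_lab), open(d_lab_store)}

== RESULT ==
["at(store)", "have(k3)", "locked(d_hall_kitchen)", "open(d_kitchen_lab)", "open(d_lab_store)"]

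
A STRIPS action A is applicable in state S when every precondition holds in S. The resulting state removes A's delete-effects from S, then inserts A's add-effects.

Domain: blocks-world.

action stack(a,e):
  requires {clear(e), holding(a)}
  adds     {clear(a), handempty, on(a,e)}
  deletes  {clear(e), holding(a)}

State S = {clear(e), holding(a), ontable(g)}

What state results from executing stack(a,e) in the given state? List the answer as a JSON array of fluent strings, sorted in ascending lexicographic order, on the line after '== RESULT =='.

Compute (S \ del) ∪ add:
  pre ⊆ S: {clear(e), holding(a)} ⊆ S  — applicable
  S \ del = {ontable(g)}
  ∪ add   = {clear(a), handempty, on(a,e), ontable(g)}

== RESULT ==
["clear(a)", "handempty", "on(a,e)", "ontable(g)"]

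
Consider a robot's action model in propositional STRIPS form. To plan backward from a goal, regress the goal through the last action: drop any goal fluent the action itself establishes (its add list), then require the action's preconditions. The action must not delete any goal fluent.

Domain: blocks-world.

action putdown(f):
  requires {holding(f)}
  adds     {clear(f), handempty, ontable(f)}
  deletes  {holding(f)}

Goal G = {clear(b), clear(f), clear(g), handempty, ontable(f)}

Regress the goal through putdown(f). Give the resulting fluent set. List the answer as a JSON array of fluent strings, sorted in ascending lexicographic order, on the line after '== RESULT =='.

Regress:
  G ∩ del = {}  (empty — regression defined)
  G \ add = {clear(b), clear(f), clear(g), handempty, ontable(f)} \ {clear(f), handempty, ontable(f)} = {clear(b), clear(g)}
  ∪ pre   = {clear(b), clear(g)} ∪ {holding(f)}
          = {clear(b), clear(g), holding(f)}

== RESULT ==
["clear(b)", "clear(g)", "holding(f)"]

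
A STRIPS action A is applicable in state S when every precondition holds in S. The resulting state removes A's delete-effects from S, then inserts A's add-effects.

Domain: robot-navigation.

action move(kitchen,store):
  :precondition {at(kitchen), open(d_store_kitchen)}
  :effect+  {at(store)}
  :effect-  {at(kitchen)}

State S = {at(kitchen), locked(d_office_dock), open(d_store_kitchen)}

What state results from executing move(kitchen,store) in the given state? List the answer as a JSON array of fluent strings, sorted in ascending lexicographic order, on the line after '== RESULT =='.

Compute (S \ del) ∪ add:
  pre ⊆ S: {at(kitchen), open(d_store_kitchen)} ⊆ S  — applicable
  S \ del = {locked(d_office_dock), open(d_store_kitchen)}
  ∪ add   = {at(store), locked(d_office_dock), open(d_store_kitchen)}

== RESULT ==
["at(store)", "locked(d_office_dock)", "open(d_store_kitchen)"]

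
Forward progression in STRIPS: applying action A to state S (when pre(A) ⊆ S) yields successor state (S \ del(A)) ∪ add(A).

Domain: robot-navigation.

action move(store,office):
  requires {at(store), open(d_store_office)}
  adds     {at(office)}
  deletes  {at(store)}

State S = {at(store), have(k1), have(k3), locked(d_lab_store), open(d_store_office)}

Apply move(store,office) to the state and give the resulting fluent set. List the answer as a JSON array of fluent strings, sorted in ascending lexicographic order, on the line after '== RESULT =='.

Compute (S \ del) ∪ add:
  pre ⊆ S: {at(store), open(d_store_office)} ⊆ S  — applicable
  S \ del = {have(k1), have(k3), locked(d_lab_store), open(d_store_office)}
  ∪ add   = {at(office), have(k1), have(k3), locked(d_lab_store), open(d_store_office)}

== RESULT ==
["at(office)", "have(k1)", "have(k3)", "locked(d_lab_store)", "open(d_store_office)"]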